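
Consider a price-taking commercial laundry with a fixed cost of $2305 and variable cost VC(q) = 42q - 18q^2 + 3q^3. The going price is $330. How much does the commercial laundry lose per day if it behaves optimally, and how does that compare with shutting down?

AVC = 42 - 18q + 3q^2; min AVC = $15 at q = 3. Since P = $330 ≥ min AVC, the firm produces.
With MC = 42 - 36q + 9q^2, P = MC on the upward-sloping part at q* = 8.
TR = 330·8 = 2640. TC = 2305 + 720 = 3025. Profit = 2640 − 3025 = -$385.
Shutting down would mean losing the fixed cost of $2305, so operating at a loss of $385 is better by $1920.

Profit = -$385 at q = 8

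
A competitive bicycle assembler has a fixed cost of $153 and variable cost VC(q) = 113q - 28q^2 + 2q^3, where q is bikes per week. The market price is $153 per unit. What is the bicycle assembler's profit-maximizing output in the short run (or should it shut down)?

Produce at q = 10

Variable cost is VC = 113q - 28q^2 + 2q^3, so AVC = VC/q = 113 - 28q + 2q^2 and MC = dTC/dq = 113 - 56q + 6q^2.
The AVC parabola has its vertex at q = 28/4 = 7, where AVC = 113 - 28·7 + 2·7^2 = $15.
P = $153 exceeds min AVC = $15, so the firm stays open.
Set P = MC: 153 = 113 - 56q + 6q^2 → -40 - 56q + 6q^2 = 0. The roots are q = -2/3 and q = 10; the profit-maximizing output is on the rising part of MC, so q* = 10.
Check: AVC at q = 10 is $33 ≤ P, so revenue covers variable cost.
Profit = P·q − TC = 153·10 − 483 = $1047.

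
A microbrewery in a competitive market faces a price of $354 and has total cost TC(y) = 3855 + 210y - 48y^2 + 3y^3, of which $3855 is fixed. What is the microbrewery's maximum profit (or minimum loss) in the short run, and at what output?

Profit = -$399 at y = 12

AVC = 210 - 48y + 3y^2; min AVC = $18 at y = 8. Since P = $354 ≥ min AVC, the firm produces.
With MC = 210 - 96y + 9y^2, P = MC on the upward-sloping part at y* = 12.
TR = 354·12 = 4248. TC = 3855 + 792 = 4647. Profit = 4248 − 4647 = -$399.
Shutting down would mean losing the fixed cost of $3855, so operating at a loss of $399 is better by $3456.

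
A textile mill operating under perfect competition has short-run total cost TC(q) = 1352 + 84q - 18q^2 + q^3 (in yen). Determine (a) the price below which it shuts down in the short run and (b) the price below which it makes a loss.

AVC = 84 - 18q + q^2; minimized at q = 9, giving min AVC = ¥3. That is the shutdown price.
ATC = 1352/q + 84 - 18q + q^2. Setting dATC/dq = −1352/q^2 − 18 + 2q = 0 gives q = 13 (since 2·13^3 − 18·13^2 = 1352).
min ATC = 1352/13 + 84 − 18·13 + 13^2 = ¥123. That is the break-even price.
Between these two prices the firm operates at a loss; above ¥123 it earns a profit.

Shutdown price = ¥3; break-even price = ¥123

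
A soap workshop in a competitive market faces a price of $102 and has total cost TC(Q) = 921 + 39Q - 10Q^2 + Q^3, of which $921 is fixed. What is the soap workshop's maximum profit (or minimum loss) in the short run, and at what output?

Profit = -$273 at Q = 9

AVC = 39 - 10Q + Q^2 has its minimum $14 at Q = 5; price $102 clears that bar, so the firm operates.
With MC = 39 - 20Q + 3Q^2, P = MC on the upward-sloping part at Q* = 9.
TR = 102·9 = 918. TC = 921 + 270 = 1191. Profit = 918 − 1191 = -$273.
Shutting down would mean losing the fixed cost of $921, so operating at a loss of $273 is better by $648.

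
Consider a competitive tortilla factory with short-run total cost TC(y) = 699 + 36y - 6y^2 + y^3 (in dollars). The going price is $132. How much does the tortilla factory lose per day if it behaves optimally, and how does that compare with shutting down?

AVC = 36 - 6y + y^2; min AVC = $27 at y = 3. Since P = $132 ≥ min AVC, the firm produces.
With MC = 36 - 12y + 3y^2, P = MC on the upward-sloping part at y* = 8.
TR = 132·8 = 1056. TC = 699 + 416 = 1115. Profit = 1056 − 1115 = -$59.
By producing, the firm covers all variable cost plus $640 of fixed cost; shutting down would lose the full $699.

Profit = -$59 at y = 8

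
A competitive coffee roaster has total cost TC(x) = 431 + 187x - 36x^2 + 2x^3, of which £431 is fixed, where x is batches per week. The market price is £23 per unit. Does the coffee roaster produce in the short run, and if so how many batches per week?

From TC, MC = TC'(x) = 187 - 72x + 6x^2 and AVC = VC/x = 187 - 36x + 2x^2.
AVC is minimized where dAVC/dx = -36 + 4x = 0, at x = 9; min AVC = 187 - 36·9 + 2·9^2 = £25.
P = £23 lies below min AVC = £25; no output level covers variable cost.
Best response: produce nothing and absorb the £431 fixed cost.

Shut down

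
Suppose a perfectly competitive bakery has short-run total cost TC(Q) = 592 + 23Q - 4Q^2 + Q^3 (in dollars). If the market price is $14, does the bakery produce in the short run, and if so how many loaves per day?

Shut down

Strip out fixed cost: VC = 23Q - 4Q^2 + Q^3. Then AVC = 23 - 4Q + Q^2 and MC = 23 - 8Q + 3Q^2.
The AVC parabola has its vertex at Q = 4/2 = 2, where AVC = 23 - 4·2 + 2^2 = $19.
Since P = $14 < min AVC = $19, price fails to cover variable cost at any output.
Shutting down limits the loss to fixed cost, $592.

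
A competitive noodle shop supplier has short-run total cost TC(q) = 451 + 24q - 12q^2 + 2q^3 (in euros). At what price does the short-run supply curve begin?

The firm shuts down when price falls below the minimum of average variable cost. AVC = VC/q = 24 - 12q + 2q^2.
At the minimum of AVC, MC = AVC. MC = 24 - 24q + 6q^2; setting MC = AVC gives 4q^2 - 12q = 0, so q = 3. min AVC = 6.
The firm shuts down for any P below €6.

€6 per unit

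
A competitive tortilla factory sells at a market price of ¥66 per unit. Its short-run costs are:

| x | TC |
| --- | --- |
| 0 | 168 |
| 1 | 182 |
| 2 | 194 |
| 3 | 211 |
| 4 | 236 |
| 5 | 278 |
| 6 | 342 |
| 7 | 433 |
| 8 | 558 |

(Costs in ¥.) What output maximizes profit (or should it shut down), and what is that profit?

Profit at each row (π = 66x − TC): x=0: -168; x=1: -116; x=2: -62; x=3: -13; x=4: 28; x=5: 52; x=6: 54; x=7: 29; x=8: -30.
Profit is maximized at x = 6. AVC there is 174/6 = ¥29 ≤ P, so producing beats shutting down (which would give -¥168).

x = 6; profit = ¥54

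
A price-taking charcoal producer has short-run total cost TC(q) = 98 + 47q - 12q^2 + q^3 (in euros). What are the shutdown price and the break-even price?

Shutdown price = €11; break-even price = €26

Shutdown price = min AVC. AVC = 47 - 12q + q^2, with vertex at q = 6 and minimum €11.
ATC = 98/q + 47 - 12q + q^2. Setting dATC/dq = −98/q^2 − 12 + 2q = 0 gives q = 7 (since 2·7^3 − 12·7^2 = 98).
min ATC = 98/7 + 47 − 12·7 + 7^2 = €26. That is the break-even price.
Between these two prices the firm operates at a loss; above €26 it earns a profit.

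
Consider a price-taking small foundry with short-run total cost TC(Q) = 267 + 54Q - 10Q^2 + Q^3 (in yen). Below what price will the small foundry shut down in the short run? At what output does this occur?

¥29 per unit, at Q = 5

The firm shuts down when price falls below the minimum of average variable cost. AVC = VC/Q = 54 - 10Q + Q^2.
At the minimum of AVC, MC = AVC. MC = 54 - 20Q + 3Q^2; setting MC = AVC gives 2Q^2 - 10Q = 0, so Q = 5. min AVC = 29.
For P < ¥29 the firm produces nothing.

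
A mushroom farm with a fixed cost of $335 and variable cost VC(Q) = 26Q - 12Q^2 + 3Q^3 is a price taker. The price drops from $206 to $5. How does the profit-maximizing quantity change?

Output falls from 6 to 0 (the firm shuts down)

AVC = 26 - 12Q + 3Q^2, minimized at Q = 2 where min AVC = $14. MC = 26 - 24Q + 9Q^2.
With P = $206 above the shutdown price, P = MC gives Q = 6.
At P = $5 < min AVC = $14, price no longer covers variable cost at any output, so the firm shuts down: Q = 0.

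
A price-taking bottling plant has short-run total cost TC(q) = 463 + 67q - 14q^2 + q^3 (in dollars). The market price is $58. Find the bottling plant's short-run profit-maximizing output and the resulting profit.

Profit = -$139 at q = 9

AVC = 67 - 14q + q^2; min AVC = $18 at q = 7. Since P = $58 ≥ min AVC, the firm produces.
MC = 67 - 28q + 3q^2. Setting P = MC and taking the root on the rising branch gives q* = 9.
TR = 58·9 = 522. TC = 463 + 198 = 661. Profit = 522 − 661 = -$139.
Shutting down would mean losing the fixed cost of $463, so operating at a loss of $139 is better by $324.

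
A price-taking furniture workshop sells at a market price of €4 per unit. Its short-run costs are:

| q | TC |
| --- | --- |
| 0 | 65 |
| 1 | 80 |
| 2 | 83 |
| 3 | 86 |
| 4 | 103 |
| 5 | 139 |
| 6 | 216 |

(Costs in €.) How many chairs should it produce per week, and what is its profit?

Tabulate TR − TC: q=0: -65; q=1: -76; q=2: -75; q=3: -74; q=4: -87; q=5: -119; q=6: -192.
Profit is highest at q = 0. Equivalently, the lowest AVC in the table is 21/3 ≈ €7 at q = 3, and P = €4 falls below it — price never covers variable cost, so the firm shuts down and loses only its fixed cost.

q = 0 (shut down); profit = -€65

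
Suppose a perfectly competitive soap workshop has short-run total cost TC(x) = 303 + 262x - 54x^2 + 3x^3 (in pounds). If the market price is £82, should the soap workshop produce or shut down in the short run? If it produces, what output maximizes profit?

From TC, MC = TC'(x) = 262 - 108x + 9x^2 and AVC = VC/x = 262 - 54x + 3x^2.
The AVC parabola has its vertex at x = 54/6 = 9, where AVC = 262 - 54·9 + 3·9^2 = £19.
P = £82 exceeds min AVC = £19, so the firm stays open.
Set P = MC: 82 = 262 - 108x + 9x^2 → 180 - 108x + 9x^2 = 0. The roots are x = 2 and x = 10; the profit-maximizing output is on the rising part of MC, so x* = 10.
Check: AVC at x = 10 is £22 ≤ P, so revenue covers variable cost.
Profit = P·x − TC = 82·10 − 523 = £297.

Produce at x = 10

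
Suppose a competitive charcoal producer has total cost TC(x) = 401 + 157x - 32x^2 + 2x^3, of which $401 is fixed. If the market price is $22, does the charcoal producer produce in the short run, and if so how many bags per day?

Variable cost is VC = 157x - 32x^2 + 2x^3, so AVC = VC/x = 157 - 32x + 2x^2 and MC = dTC/dx = 157 - 64x + 6x^2.
AVC is minimized where dAVC/dx = -32 + 4x = 0, at x = 8; min AVC = 157 - 32·8 + 2·8^2 = $29.
Since P = $22 < min AVC = $29, price fails to cover variable cost at any output.
The firm minimizes its loss by shutting down and losing only its fixed cost of $401.

Shut down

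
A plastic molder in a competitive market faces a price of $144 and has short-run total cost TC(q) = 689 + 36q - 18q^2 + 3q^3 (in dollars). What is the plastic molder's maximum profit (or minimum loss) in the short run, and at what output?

Profit = -$41 at q = 6

AVC = 36 - 18q + 3q^2; min AVC = $9 at q = 3. Since P = $144 ≥ min AVC, the firm produces.
MC = 36 - 36q + 9q^2. Setting P = MC and taking the root on the rising branch gives q* = 6.
TR = 144·6 = 864. TC = 689 + 216 = 905. Profit = 864 − 905 = -$41.
Shutting down would mean losing the fixed cost of $689, so operating at a loss of $41 is better by $648.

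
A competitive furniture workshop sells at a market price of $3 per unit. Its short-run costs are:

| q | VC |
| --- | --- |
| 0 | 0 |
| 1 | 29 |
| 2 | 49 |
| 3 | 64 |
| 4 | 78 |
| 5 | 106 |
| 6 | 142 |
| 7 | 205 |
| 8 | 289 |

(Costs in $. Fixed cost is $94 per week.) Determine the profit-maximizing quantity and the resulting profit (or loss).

Tabulate TR − TC: q=0: -94; q=1: -120; q=2: -137; q=3: -149; q=4: -160; q=5: -185; q=6: -218; q=7: -278; q=8: -359.
Profit is highest at q = 0. Equivalently, the lowest AVC in the table is 78/4 ≈ $19.50 at q = 4, and P = $3 falls below it — price never covers variable cost, so the firm shuts down and loses only its fixed cost.

q = 0 (shut down); profit = -$94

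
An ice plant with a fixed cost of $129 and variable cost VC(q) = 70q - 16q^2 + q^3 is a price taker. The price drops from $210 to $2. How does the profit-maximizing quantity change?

Output falls from 14 to 0 (the firm shuts down)

MC = 70 - 32q + 3q^2; the shutdown threshold is min AVC = $6 (at q = 8).
At P = $210 ≥ min AVC, set P = MC on the rising branch: q = 14.
At P = $2 < min AVC = $6, price no longer covers variable cost at any output, so the firm shuts down: q = 0.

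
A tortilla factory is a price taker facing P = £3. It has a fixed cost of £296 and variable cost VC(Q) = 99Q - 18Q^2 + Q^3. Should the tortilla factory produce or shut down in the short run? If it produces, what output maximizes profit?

Shut down

From TC, MC = TC'(Q) = 99 - 36Q + 3Q^2 and AVC = VC/Q = 99 - 18Q + Q^2.
AVC is minimized where dAVC/dQ = -18 + 2Q = 0, at Q = 9; min AVC = 99 - 18·9 + 9^2 = £18.
Since P = £3 < min AVC = £18, price fails to cover variable cost at any output.
The firm minimizes its loss by shutting down and losing only its fixed cost of £296.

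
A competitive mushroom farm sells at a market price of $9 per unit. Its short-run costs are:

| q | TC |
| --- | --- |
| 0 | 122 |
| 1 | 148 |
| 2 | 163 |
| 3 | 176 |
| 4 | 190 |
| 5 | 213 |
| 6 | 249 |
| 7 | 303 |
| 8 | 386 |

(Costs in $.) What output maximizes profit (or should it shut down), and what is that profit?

Profit at each row (π = 9q − TC): q=0: -122; q=1: -139; q=2: -145; q=3: -149; q=4: -154; q=5: -168; q=6: -195; q=7: -240; q=8: -314.
Profit is highest at q = 0. Equivalently, the lowest AVC in the table is 68/4 ≈ $17 at q = 4, and P = $9 falls below it — price never covers variable cost, so the firm shuts down and loses only its fixed cost.

q = 0 (shut down); profit = -$122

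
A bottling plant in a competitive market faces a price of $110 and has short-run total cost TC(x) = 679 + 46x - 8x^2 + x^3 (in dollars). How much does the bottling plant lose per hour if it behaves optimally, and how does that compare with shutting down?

Profit = -$167 at x = 8

AVC = 46 - 8x + x^2; min AVC = $30 at x = 4. Since P = $110 ≥ min AVC, the firm produces.
MC = 46 - 16x + 3x^2. Setting P = MC and taking the root on the rising branch gives x* = 8.
TR = 110·8 = 880. TC = 679 + 368 = 1047. Profit = 880 − 1047 = -$167.
That loss of $167 beats the $679 the firm would lose by shutting down; producing recovers $512 of fixed cost.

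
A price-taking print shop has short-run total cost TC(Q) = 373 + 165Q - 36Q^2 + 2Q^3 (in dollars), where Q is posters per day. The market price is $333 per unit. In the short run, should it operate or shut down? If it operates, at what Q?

Variable cost is VC = 165Q - 36Q^2 + 2Q^3, so AVC = VC/Q = 165 - 36Q + 2Q^2 and MC = dTC/dQ = 165 - 72Q + 6Q^2.
AVC hits its minimum where MC = AVC, at Q = 9, giving min AVC = 165 - 36·9 + 2·9^2 = $3.
Since P = $333 ≥ min AVC = $3, price covers variable cost and the firm should produce.
Solving P = MC: -168 - 72Q + 6Q^2 = 0 ⇒ Q = -2 or 14. On the upward-sloping branch, Q* = 14.
Check: AVC at Q = 14 is $53 ≤ P, so revenue covers variable cost.
Profit = P·Q − TC = 333·14 − 1115 = $3547.

Produce at Q = 14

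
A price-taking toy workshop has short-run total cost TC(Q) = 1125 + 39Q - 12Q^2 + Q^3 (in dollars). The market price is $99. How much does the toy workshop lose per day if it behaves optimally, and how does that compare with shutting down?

Profit = -$325 at Q = 10

AVC = 39 - 12Q + Q^2 has its minimum $3 at Q = 6; price $99 clears that bar, so the firm operates.
MC = 39 - 24Q + 3Q^2. Setting P = MC and taking the root on the rising branch gives Q* = 10.
TR = 99·10 = 990. TC = 1125 + 190 = 1315. Profit = 990 − 1315 = -$325.
That loss of $325 beats the $1125 the firm would lose by shutting down; producing recovers $800 of fixed cost.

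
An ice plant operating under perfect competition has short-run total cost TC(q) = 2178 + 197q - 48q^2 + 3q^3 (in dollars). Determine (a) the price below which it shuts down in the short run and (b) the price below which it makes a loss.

Shutdown price = $5; break-even price = $230

AVC = 197 - 48q + 3q^2; minimized at q = 8, giving min AVC = $5. That is the shutdown price.
ATC = 2178/q + 197 - 48q + 3q^2. Setting dATC/dq = −2178/q^2 − 48 + 6q = 0 gives q = 11 (since 6·11^3 − 48·11^2 = 2178).
min ATC = 2178/11 + 197 − 48·11 + 3·11^2 = $230. That is the break-even price.
For $5 ≤ P < $230 the firm produces at a loss; below $5 it shuts down.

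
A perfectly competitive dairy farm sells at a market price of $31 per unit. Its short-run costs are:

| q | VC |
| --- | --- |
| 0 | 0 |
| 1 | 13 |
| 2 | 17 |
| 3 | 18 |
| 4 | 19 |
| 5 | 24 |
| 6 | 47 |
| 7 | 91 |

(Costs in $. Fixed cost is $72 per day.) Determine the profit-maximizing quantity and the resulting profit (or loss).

Compute π = P·q − TC at each output: q=0: -72; q=1: -54; q=2: -27; q=3: 3; q=4: 33; q=5: 59; q=6: 67; q=7: 54.
Profit is maximized at q = 6. AVC there is 47/6 = $7.83 ≤ P, so producing beats shutting down (which would give -$72).

q = 6; profit = $67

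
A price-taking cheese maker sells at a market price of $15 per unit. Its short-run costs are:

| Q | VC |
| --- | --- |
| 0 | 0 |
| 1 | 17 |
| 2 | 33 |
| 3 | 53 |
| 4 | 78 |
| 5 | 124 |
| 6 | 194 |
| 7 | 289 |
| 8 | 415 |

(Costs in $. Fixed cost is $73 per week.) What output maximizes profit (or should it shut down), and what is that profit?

Tabulate TR − TC: Q=0: -73; Q=1: -75; Q=2: -76; Q=3: -81; Q=4: -91; Q=5: -122; Q=6: -177; Q=7: -257; Q=8: -368.
Profit is highest at Q = 0. Equivalently, the lowest AVC in the table is 33/2 ≈ $16.50 at Q = 2, and P = $15 falls below it — price never covers variable cost, so the firm shuts down and loses only its fixed cost.

Q = 0 (shut down); profit = -$73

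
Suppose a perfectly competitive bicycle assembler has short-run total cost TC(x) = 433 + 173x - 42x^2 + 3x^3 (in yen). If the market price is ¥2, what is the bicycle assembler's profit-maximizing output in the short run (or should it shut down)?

Shut down

Strip out fixed cost: VC = 173x - 42x^2 + 3x^3. Then AVC = 173 - 42x + 3x^2 and MC = 173 - 84x + 9x^2.
AVC hits its minimum where MC = AVC, at x = 7, giving min AVC = 173 - 42·7 + 3·7^2 = ¥26.
P = ¥2 lies below min AVC = ¥26; no output level covers variable cost.
Shutting down limits the loss to fixed cost, ¥433.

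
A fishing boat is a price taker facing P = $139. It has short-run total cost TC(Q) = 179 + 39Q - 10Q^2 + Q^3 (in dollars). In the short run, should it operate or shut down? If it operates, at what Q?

Produce at Q = 10

From TC, MC = TC'(Q) = 39 - 20Q + 3Q^2 and AVC = VC/Q = 39 - 10Q + Q^2.
The AVC parabola has its vertex at Q = 10/2 = 5, where AVC = 39 - 10·5 + 5^2 = $14.
Because $139 ≥ $14, revenue can cover variable cost; the firm operates.
P = MC gives -100 - 20Q + 3Q^2 = 0, with roots -10/3 and 10. Take the larger (rising MC): Q* = 10.
Check: AVC at Q = 10 is $39 ≤ P, so revenue covers variable cost.
Profit = P·Q − TC = 139·10 − 569 = $821.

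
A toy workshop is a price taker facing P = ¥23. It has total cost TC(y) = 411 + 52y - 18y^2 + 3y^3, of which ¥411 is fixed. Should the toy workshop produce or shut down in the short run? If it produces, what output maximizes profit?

From TC, MC = TC'(y) = 52 - 36y + 9y^2 and AVC = VC/y = 52 - 18y + 3y^2.
The AVC parabola has its vertex at y = 18/6 = 3, where AVC = 52 - 18·3 + 3·3^2 = ¥25.
Since P = ¥23 < min AVC = ¥25, price fails to cover variable cost at any output.
Shutting down limits the loss to fixed cost, ¥411.

Shut down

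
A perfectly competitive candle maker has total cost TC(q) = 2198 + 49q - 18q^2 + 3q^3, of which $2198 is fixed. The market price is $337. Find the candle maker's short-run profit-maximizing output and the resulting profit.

Profit = -$278 at q = 8

AVC = 49 - 18q + 3q^2 has its minimum $22 at q = 3; price $337 clears that bar, so the firm operates.
MC = 49 - 36q + 9q^2. Setting P = MC and taking the root on the rising branch gives q* = 8.
TR = 337·8 = 2696. TC = 2198 + 776 = 2974. Profit = 2696 − 2974 = -$278.
That loss of $278 beats the $2198 the firm would lose by shutting down; producing recovers $1920 of fixed cost.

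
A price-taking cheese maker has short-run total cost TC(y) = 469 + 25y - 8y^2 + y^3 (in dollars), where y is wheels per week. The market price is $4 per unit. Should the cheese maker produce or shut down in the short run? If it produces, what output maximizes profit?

From TC, MC = TC'(y) = 25 - 16y + 3y^2 and AVC = VC/y = 25 - 8y + y^2.
The AVC parabola has its vertex at y = 8/2 = 4, where AVC = 25 - 8·4 + 4^2 = $9.
Since P = $4 < min AVC = $9, price fails to cover variable cost at any output.
Shutting down limits the loss to fixed cost, $469.

Shut down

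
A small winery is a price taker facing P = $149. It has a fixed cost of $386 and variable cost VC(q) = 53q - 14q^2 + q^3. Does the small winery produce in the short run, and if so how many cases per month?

Produce at q = 12

Strip out fixed cost: VC = 53q - 14q^2 + q^3. Then AVC = 53 - 14q + q^2 and MC = 53 - 28q + 3q^2.
The AVC parabola has its vertex at q = 14/2 = 7, where AVC = 53 - 14·7 + 7^2 = $4.
Since P = $149 ≥ min AVC = $4, price covers variable cost and the firm should produce.
P = MC gives -96 - 28q + 3q^2 = 0, with roots -8/3 and 12. Take the larger (rising MC): q* = 12.
Check: AVC at q = 12 is $29 ≤ P, so revenue covers variable cost.
Profit = P·q − TC = 149·12 − 734 = $1054.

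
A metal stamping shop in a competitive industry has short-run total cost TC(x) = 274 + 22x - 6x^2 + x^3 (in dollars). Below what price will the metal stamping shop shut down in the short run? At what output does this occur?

The shutdown price is the minimum of AVC. VC = 22x - 6x^2 + x^3, so AVC = 22 - 6x + x^2.
At the minimum of AVC, MC = AVC. MC = 22 - 12x + 3x^2; setting MC = AVC gives 2x^2 - 6x = 0, so x = 3. min AVC = 13.
For P < $13 the firm produces nothing.

$13 per unit, at x = 3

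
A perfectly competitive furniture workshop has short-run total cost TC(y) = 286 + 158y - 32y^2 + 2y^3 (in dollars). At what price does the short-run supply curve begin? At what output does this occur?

The shutdown price is the minimum of AVC. VC = 158y - 32y^2 + 2y^3, so AVC = 158 - 32y + 2y^2.
dAVC/dy = -32 + 4y = 0 gives y = 8. min AVC = 158 - 32·8 + 2·8^2 = 30.
The firm shuts down for any P below $30.

$30 per unit, at y = 8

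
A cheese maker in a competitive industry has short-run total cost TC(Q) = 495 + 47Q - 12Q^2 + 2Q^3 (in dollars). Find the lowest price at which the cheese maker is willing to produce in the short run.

Short-run supply begins at min AVC. From VC = 47Q - 12Q^2 + 2Q^3, AVC = 47 - 12Q + 2Q^2.
dAVC/dQ = -12 + 4Q = 0 gives Q = 3. min AVC = 47 - 12·3 + 2·3^2 = 29.
The firm shuts down for any P below $29.

$29 per unit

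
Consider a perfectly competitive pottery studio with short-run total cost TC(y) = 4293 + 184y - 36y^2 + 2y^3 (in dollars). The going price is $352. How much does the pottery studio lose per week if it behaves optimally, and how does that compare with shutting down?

AVC = 184 - 36y + 2y^2 has its minimum $22 at y = 9; price $352 clears that bar, so the firm operates.
MC = 184 - 72y + 6y^2. Setting P = MC and taking the root on the rising branch gives y* = 14.
TR = 352·14 = 4928. TC = 4293 + 1008 = 5301. Profit = 4928 − 5301 = -$373.
Shutting down would mean losing the fixed cost of $4293, so operating at a loss of $373 is better by $3920.

Profit = -$373 at y = 14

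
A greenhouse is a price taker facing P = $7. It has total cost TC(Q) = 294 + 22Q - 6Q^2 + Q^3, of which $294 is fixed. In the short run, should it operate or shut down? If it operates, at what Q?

Shut down

Variable cost is VC = 22Q - 6Q^2 + Q^3, so AVC = VC/Q = 22 - 6Q + Q^2 and MC = dTC/dQ = 22 - 12Q + 3Q^2.
AVC is minimized where dAVC/dQ = -6 + 2Q = 0, at Q = 3; min AVC = 22 - 6·3 + 3^2 = $13.
With P < min AVC ($7 < $13), every unit sold adds to the loss.
The firm minimizes its loss by shutting down and losing only its fixed cost of $294.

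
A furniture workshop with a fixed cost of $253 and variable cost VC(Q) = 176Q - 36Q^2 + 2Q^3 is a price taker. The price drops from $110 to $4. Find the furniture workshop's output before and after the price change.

Output falls from 11 to 0 (the firm shuts down)

MC = 176 - 72Q + 6Q^2; the shutdown threshold is min AVC = $14 (at Q = 9).
At P = $110 ≥ min AVC, set P = MC on the rising branch: Q = 11.
At P = $4 < min AVC = $14, price no longer covers variable cost at any output, so the firm shuts down: Q = 0.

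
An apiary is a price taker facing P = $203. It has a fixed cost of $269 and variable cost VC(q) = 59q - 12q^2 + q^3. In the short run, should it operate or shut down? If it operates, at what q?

Strip out fixed cost: VC = 59q - 12q^2 + q^3. Then AVC = 59 - 12q + q^2 and MC = 59 - 24q + 3q^2.
AVC is minimized where dAVC/dq = -12 + 2q = 0, at q = 6; min AVC = 59 - 12·6 + 6^2 = $23.
P = $203 exceeds min AVC = $23, so the firm stays open.
Solving P = MC: -144 - 24q + 3q^2 = 0 ⇒ q = -4 or 12. On the upward-sloping branch, q* = 12.
Check: AVC at q = 12 is $59 ≤ P, so revenue covers variable cost.
Profit = P·q − TC = 203·12 − 977 = $1459.

Produce at q = 12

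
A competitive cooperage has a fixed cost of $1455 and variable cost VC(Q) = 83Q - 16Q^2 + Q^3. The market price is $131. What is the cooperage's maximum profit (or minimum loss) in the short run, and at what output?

Profit = -$303 at Q = 12

AVC = 83 - 16Q + Q^2; min AVC = $19 at Q = 8. Since P = $131 ≥ min AVC, the firm produces.
MC = 83 - 32Q + 3Q^2. Setting P = MC and taking the root on the rising branch gives Q* = 12.
TR = 131·12 = 1572. TC = 1455 + 420 = 1875. Profit = 1572 − 1875 = -$303.
That loss of $303 beats the $1455 the firm would lose by shutting down; producing recovers $1152 of fixed cost.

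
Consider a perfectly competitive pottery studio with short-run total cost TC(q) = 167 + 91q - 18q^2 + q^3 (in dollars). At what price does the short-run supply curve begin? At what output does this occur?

The shutdown price is the minimum of AVC. VC = 91q - 18q^2 + q^3, so AVC = 91 - 18q + q^2.
At the minimum of AVC, MC = AVC. MC = 91 - 36q + 3q^2; setting MC = AVC gives 2q^2 - 18q = 0, so q = 9. min AVC = 10.
For P < $10 the firm produces nothing.

$10 per unit, at q = 9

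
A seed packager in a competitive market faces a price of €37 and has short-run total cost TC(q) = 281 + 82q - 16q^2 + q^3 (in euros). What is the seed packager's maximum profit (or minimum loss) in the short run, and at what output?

AVC = 82 - 16q + q^2; min AVC = €18 at q = 8. Since P = €37 ≥ min AVC, the firm produces.
With MC = 82 - 32q + 3q^2, P = MC on the upward-sloping part at q* = 9.
TR = 37·9 = 333. TC = 281 + 171 = 452. Profit = 333 − 452 = -€119.
By producing, the firm covers all variable cost plus €162 of fixed cost; shutting down would lose the full €281.

Profit = -€119 at q = 9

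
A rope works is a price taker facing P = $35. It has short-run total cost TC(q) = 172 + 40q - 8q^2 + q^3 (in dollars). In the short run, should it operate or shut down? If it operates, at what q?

Produce at q = 5

From TC, MC = TC'(q) = 40 - 16q + 3q^2 and AVC = VC/q = 40 - 8q + q^2.
The AVC parabola has its vertex at q = 8/2 = 4, where AVC = 40 - 8·4 + 4^2 = $24.
P = $35 exceeds min AVC = $24, so the firm stays open.
Set P = MC: 35 = 40 - 16q + 3q^2 → 5 - 16q + 3q^2 = 0. The roots are q = 1/3 and q = 5; the profit-maximizing output is on the rising part of MC, so q* = 5.
Check: AVC at q = 5 is $25 ≤ P, so revenue covers variable cost.
Profit = P·q − TC = 35·5 − 297 = -$122, a loss, but smaller than the $172 fixed cost the firm would lose by shutting down.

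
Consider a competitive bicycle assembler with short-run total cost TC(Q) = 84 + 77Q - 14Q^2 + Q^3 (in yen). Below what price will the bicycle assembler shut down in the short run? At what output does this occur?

The firm shuts down when price falls below the minimum of average variable cost. AVC = VC/Q = 77 - 14Q + Q^2.
At the minimum of AVC, MC = AVC. MC = 77 - 28Q + 3Q^2; setting MC = AVC gives 2Q^2 - 14Q = 0, so Q = 7. min AVC = 28.
The firm shuts down for any P below ¥28.

¥28 per unit, at Q = 7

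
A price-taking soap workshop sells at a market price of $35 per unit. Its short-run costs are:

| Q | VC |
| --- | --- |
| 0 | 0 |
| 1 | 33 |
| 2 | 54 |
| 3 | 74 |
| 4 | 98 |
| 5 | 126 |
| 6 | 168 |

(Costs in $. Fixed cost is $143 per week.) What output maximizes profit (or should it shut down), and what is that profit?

Q = 5; profit = -$94

Profit at each row (π = 35Q − TC): Q=0: -143; Q=1: -141; Q=2: -127; Q=3: -112; Q=4: -101; Q=5: -94; Q=6: -101.
Profit is maximized at Q = 5. AVC there is 126/5 = $25.20 ≤ P, so producing beats shutting down (which would give -$143).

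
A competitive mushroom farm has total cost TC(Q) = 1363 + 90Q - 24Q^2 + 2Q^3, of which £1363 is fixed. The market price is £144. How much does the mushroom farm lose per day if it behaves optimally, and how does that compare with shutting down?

AVC = 90 - 24Q + 2Q^2; min AVC = £18 at Q = 6. Since P = £144 ≥ min AVC, the firm produces.
With MC = 90 - 48Q + 6Q^2, P = MC on the upward-sloping part at Q* = 9.
TR = 144·9 = 1296. TC = 1363 + 324 = 1687. Profit = 1296 − 1687 = -£391.
Shutting down would mean losing the fixed cost of £1363, so operating at a loss of £391 is better by £972.

Profit = -£391 at Q = 9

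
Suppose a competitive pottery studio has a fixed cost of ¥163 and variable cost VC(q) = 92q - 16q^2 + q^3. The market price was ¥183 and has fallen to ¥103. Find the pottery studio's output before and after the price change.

Output falls from 13 to 11

MC = 92 - 32q + 3q^2; the shutdown threshold is min AVC = ¥28 (at q = 8).
With P = ¥183 above the shutdown price, P = MC gives q = 13.
At P = ¥103 ≥ min AVC, set P = MC: q = 11. The firm stays open but cuts output.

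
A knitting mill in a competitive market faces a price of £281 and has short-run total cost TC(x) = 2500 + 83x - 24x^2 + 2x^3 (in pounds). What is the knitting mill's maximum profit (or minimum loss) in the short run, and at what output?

AVC = 83 - 24x + 2x^2; min AVC = £11 at x = 6. Since P = £281 ≥ min AVC, the firm produces.
With MC = 83 - 48x + 6x^2, P = MC on the upward-sloping part at x* = 11.
TR = 281·11 = 3091. TC = 2500 + 671 = 3171. Profit = 3091 − 3171 = -£80.
By producing, the firm covers all variable cost plus £2420 of fixed cost; shutting down would lose the full £2500.

Profit = -£80 at x = 11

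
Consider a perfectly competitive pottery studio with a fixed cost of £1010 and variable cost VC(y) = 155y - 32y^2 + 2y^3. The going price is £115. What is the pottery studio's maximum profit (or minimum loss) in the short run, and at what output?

Profit = -£210 at y = 10

AVC = 155 - 32y + 2y^2 has its minimum £27 at y = 8; price £115 clears that bar, so the firm operates.
MC = 155 - 64y + 6y^2. Setting P = MC and taking the root on the rising branch gives y* = 10.
TR = 115·10 = 1150. TC = 1010 + 350 = 1360. Profit = 1150 − 1360 = -£210.
That loss of £210 beats the £1010 the firm would lose by shutting down; producing recovers £800 of fixed cost.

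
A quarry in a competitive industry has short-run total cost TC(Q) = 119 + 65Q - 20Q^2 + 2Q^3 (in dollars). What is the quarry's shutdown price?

The shutdown price is the minimum of AVC. VC = 65Q - 20Q^2 + 2Q^3, so AVC = 65 - 20Q + 2Q^2.
dAVC/dQ = -20 + 4Q = 0 gives Q = 5. min AVC = 65 - 20·5 + 2·5^2 = 15.
The firm shuts down for any P below $15.

$15 per unit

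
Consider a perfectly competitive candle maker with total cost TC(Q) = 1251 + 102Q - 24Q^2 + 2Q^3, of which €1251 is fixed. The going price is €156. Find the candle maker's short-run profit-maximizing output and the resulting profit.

AVC = 102 - 24Q + 2Q^2 has its minimum €30 at Q = 6; price €156 clears that bar, so the firm operates.
With MC = 102 - 48Q + 6Q^2, P = MC on the upward-sloping part at Q* = 9.
TR = 156·9 = 1404. TC = 1251 + 432 = 1683. Profit = 1404 − 1683 = -€279.
Shutting down would mean losing the fixed cost of €1251, so operating at a loss of €279 is better by €972.

Profit = -€279 at Q = 9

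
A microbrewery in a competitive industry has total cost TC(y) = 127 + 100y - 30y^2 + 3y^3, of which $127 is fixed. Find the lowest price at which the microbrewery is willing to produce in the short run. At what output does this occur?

The shutdown price is the minimum of AVC. VC = 100y - 30y^2 + 3y^3, so AVC = 100 - 30y + 3y^2.
At the minimum of AVC, MC = AVC. MC = 100 - 60y + 9y^2; setting MC = AVC gives 6y^2 - 30y = 0, so y = 5. min AVC = 25.
So the shutdown price is $25.

$25 per unit, at y = 5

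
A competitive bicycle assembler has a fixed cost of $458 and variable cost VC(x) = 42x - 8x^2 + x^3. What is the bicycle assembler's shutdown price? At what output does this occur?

Short-run supply begins at min AVC. From VC = 42x - 8x^2 + x^3, AVC = 42 - 8x + x^2.
dAVC/dx = -8 + 2x = 0 gives x = 4. min AVC = 42 - 8·4 + 4^2 = 26.
The firm shuts down for any P below $26.

$26 per unit, at x = 4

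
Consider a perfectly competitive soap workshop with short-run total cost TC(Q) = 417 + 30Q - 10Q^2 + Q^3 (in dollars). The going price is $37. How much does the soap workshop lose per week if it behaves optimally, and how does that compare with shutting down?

AVC = 30 - 10Q + Q^2; min AVC = $5 at Q = 5. Since P = $37 ≥ min AVC, the firm produces.
MC = 30 - 20Q + 3Q^2. Setting P = MC and taking the root on the rising branch gives Q* = 7.
TR = 37·7 = 259. TC = 417 + 63 = 480. Profit = 259 − 480 = -$221.
By producing, the firm covers all variable cost plus $196 of fixed cost; shutting down would lose the full $417.

Profit = -$221 at Q = 7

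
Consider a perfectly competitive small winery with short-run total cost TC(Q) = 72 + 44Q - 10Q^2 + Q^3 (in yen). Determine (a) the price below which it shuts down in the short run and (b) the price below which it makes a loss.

Shutdown price = ¥19; break-even price = ¥32

Shutdown price = min AVC. AVC = 44 - 10Q + Q^2, with vertex at Q = 5 and minimum ¥19.
ATC = 72/Q + 44 - 10Q + Q^2. Setting dATC/dQ = −72/Q^2 − 10 + 2Q = 0 gives Q = 6 (since 2·6^3 − 10·6^2 = 72).
min ATC = 72/6 + 44 − 10·6 + 6^2 = ¥32. That is the break-even price.
Between these two prices the firm operates at a loss; above ¥32 it earns a profit.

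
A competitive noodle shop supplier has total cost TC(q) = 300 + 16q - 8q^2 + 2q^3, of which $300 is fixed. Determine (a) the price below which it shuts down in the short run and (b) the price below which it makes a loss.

Shutdown price = $8; break-even price = $86

AVC = 16 - 8q + 2q^2; minimized at q = 2, giving min AVC = $8. That is the shutdown price.
ATC = 300/q + 16 - 8q + 2q^2. Setting dATC/dq = −300/q^2 − 8 + 4q = 0 gives q = 5 (since 4·5^3 − 8·5^2 = 300).
min ATC = 300/5 + 16 − 8·5 + 2·5^2 = $86. That is the break-even price.
For $8 ≤ P < $86 the firm produces at a loss; below $8 it shuts down.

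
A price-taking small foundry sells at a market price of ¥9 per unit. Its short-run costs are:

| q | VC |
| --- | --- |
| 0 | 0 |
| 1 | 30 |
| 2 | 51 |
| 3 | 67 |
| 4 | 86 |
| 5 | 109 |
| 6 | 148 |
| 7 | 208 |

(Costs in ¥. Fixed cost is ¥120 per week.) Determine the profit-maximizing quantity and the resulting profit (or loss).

q = 0 (shut down); profit = -¥120

Profit at each row (π = 9q − TC): q=0: -120; q=1: -141; q=2: -153; q=3: -160; q=4: -170; q=5: -184; q=6: -214; q=7: -265.
Profit is highest at q = 0. Equivalently, the lowest AVC in the table is 86/4 ≈ ¥21.50 at q = 4, and P = ¥9 falls below it — price never covers variable cost, so the firm shuts down and loses only its fixed cost.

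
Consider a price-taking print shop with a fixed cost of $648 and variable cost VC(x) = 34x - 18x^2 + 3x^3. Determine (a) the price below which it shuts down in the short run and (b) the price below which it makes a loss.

Shutdown price = $7; break-even price = $142

AVC = 34 - 18x + 3x^2; minimized at x = 3, giving min AVC = $7. That is the shutdown price.
ATC = 648/x + 34 - 18x + 3x^2. Setting dATC/dx = −648/x^2 − 18 + 6x = 0 gives x = 6 (since 6·6^3 − 18·6^2 = 648).
min ATC = 648/6 + 34 − 18·6 + 3·6^2 = $142. That is the break-even price.
Between these two prices the firm operates at a loss; above $142 it earns a profit.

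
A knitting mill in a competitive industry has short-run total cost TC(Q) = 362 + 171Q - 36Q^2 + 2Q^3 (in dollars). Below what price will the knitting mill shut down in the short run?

The shutdown price is the minimum of AVC. VC = 171Q - 36Q^2 + 2Q^3, so AVC = 171 - 36Q + 2Q^2.
At the minimum of AVC, MC = AVC. MC = 171 - 72Q + 6Q^2; setting MC = AVC gives 4Q^2 - 36Q = 0, so Q = 9. min AVC = 9.
For P < $9 the firm produces nothing.

$9 per unit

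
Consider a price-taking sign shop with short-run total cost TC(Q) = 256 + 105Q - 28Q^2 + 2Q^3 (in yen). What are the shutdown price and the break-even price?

Shutdown price = ¥7; break-even price = ¥41

Shutdown price = min AVC. AVC = 105 - 28Q + 2Q^2, with vertex at Q = 7 and minimum ¥7.
ATC = 256/Q + 105 - 28Q + 2Q^2. Setting dATC/dQ = −256/Q^2 − 28 + 4Q = 0 gives Q = 8 (since 4·8^3 − 28·8^2 = 256).
min ATC = 256/8 + 105 − 28·8 + 2·8^2 = ¥41. That is the break-even price.
For ¥7 ≤ P < ¥41 the firm produces at a loss; below ¥7 it shuts down.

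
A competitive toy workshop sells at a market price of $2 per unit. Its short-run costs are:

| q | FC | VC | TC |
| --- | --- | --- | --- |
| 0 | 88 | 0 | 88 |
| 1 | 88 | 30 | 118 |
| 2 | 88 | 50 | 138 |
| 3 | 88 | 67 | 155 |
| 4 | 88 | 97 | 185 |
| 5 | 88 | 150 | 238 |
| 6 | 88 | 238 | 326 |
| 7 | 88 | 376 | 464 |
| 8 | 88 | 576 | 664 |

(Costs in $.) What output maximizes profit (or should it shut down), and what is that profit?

q = 0 (shut down); profit = -$88

Compute π = P·q − TC at each output: q=0: -88; q=1: -116; q=2: -134; q=3: -149; q=4: -177; q=5: -228; q=6: -314; q=7: -450; q=8: -648.
Profit is highest at q = 0. Equivalently, the lowest AVC in the table is 67/3 ≈ $22.33 at q = 3, and P = $2 falls below it — price never covers variable cost, so the firm shuts down and loses only its fixed cost.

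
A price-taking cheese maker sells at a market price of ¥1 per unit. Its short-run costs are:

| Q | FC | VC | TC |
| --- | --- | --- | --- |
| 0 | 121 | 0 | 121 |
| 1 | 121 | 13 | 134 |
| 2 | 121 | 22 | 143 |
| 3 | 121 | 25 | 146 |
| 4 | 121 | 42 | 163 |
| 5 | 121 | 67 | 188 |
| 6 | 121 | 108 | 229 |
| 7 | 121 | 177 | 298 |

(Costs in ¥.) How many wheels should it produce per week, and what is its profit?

Q = 0 (shut down); profit = -¥121

Compute π = P·Q − TC at each output: Q=0: -121; Q=1: -133; Q=2: -141; Q=3: -143; Q=4: -159; Q=5: -183; Q=6: -223; Q=7: -291.
Profit is highest at Q = 0. Equivalently, the lowest AVC in the table is 25/3 ≈ ¥8.33 at Q = 3, and P = ¥1 falls below it — price never covers variable cost, so the firm shuts down and loses only its fixed cost.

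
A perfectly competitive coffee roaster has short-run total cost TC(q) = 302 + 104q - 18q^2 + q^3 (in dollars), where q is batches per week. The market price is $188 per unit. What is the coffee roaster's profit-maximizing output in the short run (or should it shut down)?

Variable cost is VC = 104q - 18q^2 + q^3, so AVC = VC/q = 104 - 18q + q^2 and MC = dTC/dq = 104 - 36q + 3q^2.
The AVC parabola has its vertex at q = 18/2 = 9, where AVC = 104 - 18·9 + 9^2 = $23.
Since P = $188 ≥ min AVC = $23, price covers variable cost and the firm should produce.
Solving P = MC: -84 - 36q + 3q^2 = 0 ⇒ q = -2 or 14. On the upward-sloping branch, q* = 14.
Check: AVC at q = 14 is $48 ≤ P, so revenue covers variable cost.
Profit = P·q − TC = 188·14 − 974 = $1658.

Produce at q = 14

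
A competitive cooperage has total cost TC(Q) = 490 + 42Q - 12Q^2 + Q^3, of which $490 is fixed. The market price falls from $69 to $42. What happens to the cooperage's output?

Output falls from 9 to 8

MC = 42 - 24Q + 3Q^2; the shutdown threshold is min AVC = $6 (at Q = 6).
At P = $69 ≥ min AVC, set P = MC on the rising branch: Q = 9.
At P = $42 ≥ min AVC, set P = MC: Q = 8. The firm stays open but cuts output.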